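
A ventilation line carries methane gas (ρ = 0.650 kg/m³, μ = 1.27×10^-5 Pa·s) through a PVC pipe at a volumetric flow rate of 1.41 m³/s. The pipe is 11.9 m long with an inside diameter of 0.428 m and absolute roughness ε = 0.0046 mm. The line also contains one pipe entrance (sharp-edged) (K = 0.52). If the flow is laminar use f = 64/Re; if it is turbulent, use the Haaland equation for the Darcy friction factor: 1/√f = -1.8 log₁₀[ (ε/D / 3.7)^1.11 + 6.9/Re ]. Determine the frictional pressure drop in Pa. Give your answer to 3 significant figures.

Cross-sectional area A = πD²/4 = π(0.428)²/4 = 0.1439 m²; mean velocity V = Q/A = 1.41/0.1439 = 9.8 m/s.
Reynolds number Re = ρVD/μ = 0.65 · 9.8 · 0.428 / 1.27e-05 = 2.147e+05.
Re > 4000 → turbulent. Relative roughness ε/D = 4.6e-06/0.428 = 1.07e-05. Haaland: 1/√f = -1.8 log₁₀[(1.07e-05/3.7)^1.11 + 6.9/2.147e+05] = -1.8 log₁₀[7.15e-07 + 3.21e-05] = 8.07, so f = 0.01535.
Total minor-loss coefficient ΣK = 1·0.52 = 0.52.
ΔP = [f·L/D + ΣK]·(ρV²/2) = [0.01535·11.9/0.428 + 0.52]·(0.65·9.8²/2) = [0.4269 + 0.52]·31.22 = 29.56 Pa.

ΔP ≈ 29.6 Pa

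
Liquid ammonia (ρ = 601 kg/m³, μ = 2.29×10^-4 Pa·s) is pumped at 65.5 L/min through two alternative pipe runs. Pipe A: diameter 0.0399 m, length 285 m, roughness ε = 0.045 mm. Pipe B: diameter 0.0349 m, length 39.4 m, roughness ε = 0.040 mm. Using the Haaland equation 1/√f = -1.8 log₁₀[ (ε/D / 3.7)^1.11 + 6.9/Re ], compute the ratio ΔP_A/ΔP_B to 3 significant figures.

ΔP_A/ΔP_B ≈ 3.74

Pipe A: V = Q/A = 0.001092/0.00125 = 0.8731 m/s; Re = 9.143e+04; ε/D = 0.00113; Haaland → f = 0.02257; ΔP_A = f(L/D)(ρV²/2) = 3.693e+04 Pa.
Pipe B: V = Q/A = 0.001092/0.0009566 = 1.141 m/s; Re = 1.045e+05; ε/D = 0.00115; Haaland → f = 0.02238; ΔP_B = f(L/D)(ρV²/2) = 9887 Pa.
ΔP_A/ΔP_B = 3.693e+04/9887 = 3.74.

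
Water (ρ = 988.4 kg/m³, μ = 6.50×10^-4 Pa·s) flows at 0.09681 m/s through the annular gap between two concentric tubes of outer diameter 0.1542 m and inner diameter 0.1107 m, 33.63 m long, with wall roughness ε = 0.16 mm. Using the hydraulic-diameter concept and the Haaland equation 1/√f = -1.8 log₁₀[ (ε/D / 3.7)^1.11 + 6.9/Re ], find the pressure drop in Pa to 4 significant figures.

ΔP ≈ 139.8 Pa

Hydraulic diameter D_h = 4A/P = D_o - D_i = 0.1542 - 0.1107 = 0.0435 m.
Re = ρVD_h/μ = 988.4·0.09681·0.0435/0.00065 = 6404.
ε/D_h = 0.00016/0.0435 = 0.00368; Haaland gives 1/√f = -1.8 log₁₀[0.000465+0.00108] = 5.061, so f = 0.03904.
ΔP = f(L/D_h)(ρV²/2) = 0.03904·33.63/0.0435·4.632 = 139.8 Pa.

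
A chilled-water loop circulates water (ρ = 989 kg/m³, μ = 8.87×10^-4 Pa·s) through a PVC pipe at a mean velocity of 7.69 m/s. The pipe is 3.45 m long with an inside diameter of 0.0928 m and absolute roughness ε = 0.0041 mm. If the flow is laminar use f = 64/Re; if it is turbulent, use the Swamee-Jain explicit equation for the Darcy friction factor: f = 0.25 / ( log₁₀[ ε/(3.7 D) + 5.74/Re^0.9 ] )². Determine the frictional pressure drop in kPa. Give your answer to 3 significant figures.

ΔP ≈ 14.1 kPa

Reynolds number Re = ρVD/μ = 989 · 7.69 · 0.0928 / 0.000887 = 7.957e+05.
Re > 4000 → turbulent. Relative roughness ε/D = 4.1e-06/0.0928 = 4.42e-05. Swamee-Jain: f = 0.25/(log₁₀[4.42e-05/3.7 + 5.74/7.957e+05^0.9])² = 0.25/(log₁₀[1.19e-05 + 2.81e-05])² = 0.25/(-4.398)² = 0.01293.
Darcy-Weisbach: ΔP = f(L/D)(ρV²/2) = 0.01293·(3.45/0.0928)·(989·7.69²/2) = 0.01293·37.18·2.924e+04 = 1.405e+04 Pa.
ΔP = 1.405e+04 Pa = 14.1 kPa.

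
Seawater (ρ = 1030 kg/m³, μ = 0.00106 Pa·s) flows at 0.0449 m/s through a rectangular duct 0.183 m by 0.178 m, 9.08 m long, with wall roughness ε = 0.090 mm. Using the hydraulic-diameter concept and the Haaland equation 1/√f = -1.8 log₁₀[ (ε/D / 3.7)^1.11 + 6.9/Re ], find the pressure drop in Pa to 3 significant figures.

ΔP ≈ 1.75 Pa

Hydraulic diameter D_h = 4A/P = 4·(0.183·0.178)/(2·(0.183+0.178)) = 0.1303/0.722 = 0.1805 m.
Re = ρVD_h/μ = 1030·0.0449·0.1805/0.00106 = 7874.
ε/D_h = 9e-05/0.1805 = 0.000499; Haaland gives 1/√f = -1.8 log₁₀[5.06e-05+0.000876] = 5.459, so f = 0.03355.
ΔP = f(L/D_h)(ρV²/2) = 0.03355·9.08/0.1805·1.038 = 1.753 Pa.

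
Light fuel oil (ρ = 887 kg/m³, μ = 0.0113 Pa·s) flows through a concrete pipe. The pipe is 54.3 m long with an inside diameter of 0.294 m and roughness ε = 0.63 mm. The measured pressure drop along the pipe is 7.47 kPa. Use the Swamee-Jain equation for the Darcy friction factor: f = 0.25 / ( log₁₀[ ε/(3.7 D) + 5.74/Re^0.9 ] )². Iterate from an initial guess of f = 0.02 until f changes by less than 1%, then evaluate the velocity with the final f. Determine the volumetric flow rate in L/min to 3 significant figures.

Rearranging Darcy-Weisbach: V = √(2·ΔP·D/(f·L·ρ)). With ε/D = 0.00063/0.294 = 0.00214, iterate starting from f = 0.02:
  f = 0.02 → V = √(2·7470·0.294/(0.02·54.3·887)) = 2.135 m/s; Re = ρVD/μ = 4.928e+04; f → 0.02714
  f = 0.02714 → V = 1.833 m/s; Re = 4.23e+04; f → 0.02756
  f = 0.02756 → V = 1.819 m/s; Re = 4.198e+04; f → 0.02758
Converged (Δf/f < 1%). With the final f = 0.02758: V = √(2·7470·0.294/(0.02758·54.3·887)) = 1.818 m/s.
Q = V·A = 1.818·(π/4·0.294²) = 0.1234 m³/s = 7410 L/min.

Q ≈ 7410 L/min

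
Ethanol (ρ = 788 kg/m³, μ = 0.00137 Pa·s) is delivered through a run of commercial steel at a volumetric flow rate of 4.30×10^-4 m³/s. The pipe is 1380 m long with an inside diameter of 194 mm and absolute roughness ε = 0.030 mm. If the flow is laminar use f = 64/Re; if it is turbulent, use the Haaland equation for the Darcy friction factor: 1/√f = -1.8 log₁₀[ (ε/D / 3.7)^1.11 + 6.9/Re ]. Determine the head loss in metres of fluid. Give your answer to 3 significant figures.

Cross-sectional area A = πD²/4 = π(0.194)²/4 = 0.02956 m²; mean velocity V = Q/A = 0.00043/0.02956 = 0.01455 m/s.
Reynolds number Re = ρVD/μ = 788 · 0.01455 · 0.194 / 0.00137 = 1623.
Re < 2300 → laminar flow, so f = 64/Re = 64/1623 = 0.03943 (the turbulent correlation is not needed).
Darcy-Weisbach: ΔP = f(L/D)(ρV²/2) = 0.03943·(1380/0.194)·(788·0.01455²/2) = 0.03943·7113·0.08338 = 23.38 Pa.
Head loss h_f = ΔP/(ρg) = 23.38/(788·9.81) = 0.00303 m.

h_f ≈ 0.00303 m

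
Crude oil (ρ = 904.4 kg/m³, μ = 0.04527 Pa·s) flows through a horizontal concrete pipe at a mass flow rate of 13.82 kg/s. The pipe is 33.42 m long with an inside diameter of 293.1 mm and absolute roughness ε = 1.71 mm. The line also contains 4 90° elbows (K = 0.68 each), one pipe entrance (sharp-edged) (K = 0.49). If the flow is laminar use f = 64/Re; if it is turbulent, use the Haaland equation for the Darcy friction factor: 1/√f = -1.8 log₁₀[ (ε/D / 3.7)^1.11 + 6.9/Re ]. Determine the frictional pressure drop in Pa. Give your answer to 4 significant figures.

ΔP ≈ 202.1 Pa

A = πD²/4 = π(0.2931)²/4 = 0.06747 m²; mean velocity V = ṁ/(ρA) = 13.82/(904.4 · 0.06747) = 0.2265 m/s.
Reynolds number Re = ρVD/μ = 904.4 · 0.2265 · 0.2931 / 0.0453 = 1326.
Re < 2300 → laminar flow, so f = 64/Re = 64/1326 = 0.04826 (the turbulent correlation is not needed).
Total minor-loss coefficient ΣK = 4·0.68 + 1·0.49 = 3.21.
ΔP = [f·L/D + ΣK]·(ρV²/2) = [0.04826·33.42/0.2931 + 3.21]·(904.4·0.2265²/2) = [5.503 + 3.21]·23.19 = 202.1 Pa.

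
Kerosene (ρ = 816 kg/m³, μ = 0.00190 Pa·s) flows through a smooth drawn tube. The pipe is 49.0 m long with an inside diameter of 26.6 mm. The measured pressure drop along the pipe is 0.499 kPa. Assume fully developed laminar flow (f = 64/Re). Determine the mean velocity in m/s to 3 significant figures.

For laminar flow, f = 64/Re with Re = ρVD/μ, so Darcy-Weisbach reduces to ΔP = 32μLV/D². Solving for V: V = ΔP·D²/(32μL) = 499·(0.0266)²/(32·0.0019·49) = 0.1185 m/s.
Check: Re = ρVD/μ = 816·0.1185·0.0266/0.0019 = 1354 < 2300, so the laminar assumption holds.

V ≈ 0.119 m/s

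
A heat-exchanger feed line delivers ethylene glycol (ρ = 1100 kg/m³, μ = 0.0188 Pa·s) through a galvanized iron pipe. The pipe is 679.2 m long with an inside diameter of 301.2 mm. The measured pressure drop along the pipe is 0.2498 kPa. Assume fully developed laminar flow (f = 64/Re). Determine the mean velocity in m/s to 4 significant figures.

For laminar flow, f = 64/Re with Re = ρVD/μ, so Darcy-Weisbach reduces to ΔP = 32μLV/D². Solving for V: V = ΔP·D²/(32μL) = 249.8·(0.3012)²/(32·0.0188·679.2) = 0.05546 m/s.
Check: Re = ρVD/μ = 1100·0.05546·0.3012/0.0188 = 977.4 < 2300, so the laminar assumption holds.

V ≈ 0.05546 m/s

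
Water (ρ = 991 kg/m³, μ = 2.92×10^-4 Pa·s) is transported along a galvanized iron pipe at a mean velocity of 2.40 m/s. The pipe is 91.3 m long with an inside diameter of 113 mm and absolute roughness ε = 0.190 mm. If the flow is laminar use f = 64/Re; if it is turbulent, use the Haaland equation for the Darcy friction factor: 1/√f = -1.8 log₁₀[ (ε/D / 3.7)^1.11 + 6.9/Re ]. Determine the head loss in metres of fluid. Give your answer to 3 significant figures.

Reynolds number Re = ρVD/μ = 991 · 2.4 · 0.113 / 0.000292 = 9.204e+05.
Re > 4000 → turbulent. Relative roughness ε/D = 0.00019/0.113 = 0.00168. Haaland: 1/√f = -1.8 log₁₀[(0.00168/3.7)^1.11 + 6.9/9.204e+05] = -1.8 log₁₀[0.000195 + 7.5e-06] = 6.649, so f = 0.02262.
Darcy-Weisbach: ΔP = f(L/D)(ρV²/2) = 0.02262·(91.3/0.113)·(991·2.4²/2) = 0.02262·808·2854 = 5.216e+04 Pa.
Head loss h_f = ΔP/(ρg) = 5.216e+04/(991·9.81) = 5.37 m.

h_f ≈ 5.37 m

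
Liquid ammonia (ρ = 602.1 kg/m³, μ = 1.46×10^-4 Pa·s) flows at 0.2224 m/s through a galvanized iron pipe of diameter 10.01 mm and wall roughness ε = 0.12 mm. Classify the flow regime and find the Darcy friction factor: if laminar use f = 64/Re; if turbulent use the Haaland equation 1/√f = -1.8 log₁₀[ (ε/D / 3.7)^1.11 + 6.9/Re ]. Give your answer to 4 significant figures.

f ≈ 0.04544

Re = ρVD/μ = 602.1·0.2224·0.01001/0.000146 = 9181.
Re > 4000 → turbulent. ε/D = 0.00012/0.01001 = 0.012; Haaland: 1/√f = -1.8 log₁₀[0.00172 + 0.000752] = 4.691, so f = 0.04544.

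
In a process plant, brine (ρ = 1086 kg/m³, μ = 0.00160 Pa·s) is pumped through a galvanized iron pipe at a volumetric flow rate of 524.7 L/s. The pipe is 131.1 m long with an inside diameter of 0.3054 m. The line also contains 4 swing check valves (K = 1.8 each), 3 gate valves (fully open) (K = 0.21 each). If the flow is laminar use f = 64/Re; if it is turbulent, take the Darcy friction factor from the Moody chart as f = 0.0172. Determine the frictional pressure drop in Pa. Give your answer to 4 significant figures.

Q = 524.7 L/s = 524.7/1000 = 0.5247 m³/s.
Cross-sectional area A = πD²/4 = π(0.3054)²/4 = 0.07325 m²; mean velocity V = Q/A = 0.5247/0.07325 = 7.163 m/s.
Reynolds number Re = ρVD/μ = 1086 · 7.163 · 0.3054 / 0.0016 = 1.485e+06.
Re > 4000 → turbulent; use the Moody-chart value f = 0.0172.
Total minor-loss coefficient ΣK = 4·1.8 + 3·0.21 = 7.83.
ΔP = [f·L/D + ΣK]·(ρV²/2) = [0.0172·131.1/0.3054 + 7.83]·(1086·7.163²/2) = [7.383 + 7.83]·2.786e+04 = 4.238e+05 Pa.

ΔP ≈ 423800 Pa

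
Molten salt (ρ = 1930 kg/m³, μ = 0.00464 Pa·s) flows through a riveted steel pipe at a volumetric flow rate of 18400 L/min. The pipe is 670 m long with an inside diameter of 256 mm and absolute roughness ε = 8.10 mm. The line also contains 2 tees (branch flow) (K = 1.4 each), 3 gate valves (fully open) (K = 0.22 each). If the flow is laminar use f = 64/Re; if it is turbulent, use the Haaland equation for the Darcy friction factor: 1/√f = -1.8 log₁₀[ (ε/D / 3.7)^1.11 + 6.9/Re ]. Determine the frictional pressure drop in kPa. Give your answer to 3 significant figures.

ΔP ≈ 5370 kPa

Q = 18400 L/min = 18400/60000 = 0.3067 m³/s.
Cross-sectional area A = πD²/4 = π(0.256)²/4 = 0.05147 m²; mean velocity V = Q/A = 0.3067/0.05147 = 5.958 m/s.
Reynolds number Re = ρVD/μ = 1930 · 5.958 · 0.256 / 0.00464 = 6.344e+05.
Re > 4000 → turbulent. Relative roughness ε/D = 0.0081/0.256 = 0.0316. Haaland: 1/√f = -1.8 log₁₀[(0.0316/3.7)^1.11 + 6.9/6.344e+05] = -1.8 log₁₀[0.00506 + 1.09e-05] = 4.13, so f = 0.05862.
Total minor-loss coefficient ΣK = 2·1.4 + 3·0.22 = 3.46.
ΔP = [f·L/D + ΣK]·(ρV²/2) = [0.05862·670/0.256 + 3.46]·(1930·5.958²/2) = [153.4 + 3.46]·3.425e+04 = 5.374e+06 Pa.
ΔP = 5.374e+06 Pa = 5370 kPa.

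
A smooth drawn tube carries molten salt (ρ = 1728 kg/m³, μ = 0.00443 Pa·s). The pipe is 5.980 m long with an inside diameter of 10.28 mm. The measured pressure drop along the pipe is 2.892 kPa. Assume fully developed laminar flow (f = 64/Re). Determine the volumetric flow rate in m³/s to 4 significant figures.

For laminar flow, f = 64/Re with Re = ρVD/μ, so Darcy-Weisbach reduces to ΔP = 32μLV/D². Solving for V: V = ΔP·D²/(32μL) = 2892·(0.01028)²/(32·0.00443·5.98) = 0.3605 m/s.
Check: Re = ρVD/μ = 1728·0.3605·0.01028/0.00443 = 1446 < 2300, so the laminar assumption holds.
Q = V·A = 0.3605·(π/4·0.01028²) = 2.992e-05 m³/s = 2.992×10^-5 m³/s.

Q ≈ 2.992×10^-5 m³/s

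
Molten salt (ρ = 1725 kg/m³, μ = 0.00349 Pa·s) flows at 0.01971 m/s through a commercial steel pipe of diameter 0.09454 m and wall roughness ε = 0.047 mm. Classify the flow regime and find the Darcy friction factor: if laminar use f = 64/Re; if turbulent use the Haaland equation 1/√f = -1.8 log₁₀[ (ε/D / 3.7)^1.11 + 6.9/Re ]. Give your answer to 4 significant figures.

Re = ρVD/μ = 1725·0.01971·0.09454/0.00349 = 921.
Re < 2300 → laminar, so f = 64/Re = 0.06949 (roughness is irrelevant in laminar flow).

f ≈ 0.06949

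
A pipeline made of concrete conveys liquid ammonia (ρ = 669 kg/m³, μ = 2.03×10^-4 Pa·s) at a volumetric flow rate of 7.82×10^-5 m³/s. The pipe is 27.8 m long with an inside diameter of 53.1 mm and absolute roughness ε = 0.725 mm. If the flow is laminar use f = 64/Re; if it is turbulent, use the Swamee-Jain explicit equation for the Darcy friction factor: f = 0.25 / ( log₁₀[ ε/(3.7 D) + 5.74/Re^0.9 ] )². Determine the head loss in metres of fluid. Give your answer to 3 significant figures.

h_f ≈ 0.00168 m

Cross-sectional area A = πD²/4 = π(0.0531)²/4 = 0.002215 m²; mean velocity V = Q/A = 7.82e-05/0.002215 = 0.03531 m/s.
Reynolds number Re = ρVD/μ = 669 · 0.03531 · 0.0531 / 0.000203 = 6179.
Re > 4000 → turbulent. Relative roughness ε/D = 0.000725/0.0531 = 0.0137. Swamee-Jain: f = 0.25/(log₁₀[0.0137/3.7 + 5.74/6179^0.9])² = 0.25/(log₁₀[0.00369 + 0.00222])² = 0.25/(-2.228)² = 0.05036.
Darcy-Weisbach: ΔP = f(L/D)(ρV²/2) = 0.05036·(27.8/0.0531)·(669·0.03531²/2) = 0.05036·523.5·0.4171 = 11 Pa.
Head loss h_f = ΔP/(ρg) = 11/(669·9.81) = 0.00168 m.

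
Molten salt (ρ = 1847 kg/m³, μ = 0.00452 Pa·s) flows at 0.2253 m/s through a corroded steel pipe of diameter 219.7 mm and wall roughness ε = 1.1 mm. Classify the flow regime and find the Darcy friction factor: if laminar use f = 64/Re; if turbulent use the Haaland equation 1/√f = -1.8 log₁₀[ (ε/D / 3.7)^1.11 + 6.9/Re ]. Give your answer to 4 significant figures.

Re = ρVD/μ = 1847·0.2253·0.2197/0.00452 = 2.023e+04.
Re > 4000 → turbulent. ε/D = 0.0011/0.2197 = 0.00501; Haaland: 1/√f = -1.8 log₁₀[0.000654 + 0.000341] = 5.404, so f = 0.03425.

f ≈ 0.03425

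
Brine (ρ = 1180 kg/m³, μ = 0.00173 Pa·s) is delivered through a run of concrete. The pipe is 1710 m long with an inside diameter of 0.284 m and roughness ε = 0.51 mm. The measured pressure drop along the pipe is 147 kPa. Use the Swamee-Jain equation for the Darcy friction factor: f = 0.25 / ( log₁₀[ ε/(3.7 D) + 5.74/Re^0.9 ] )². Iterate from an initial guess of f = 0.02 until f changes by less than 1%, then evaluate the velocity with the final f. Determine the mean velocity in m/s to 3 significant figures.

Rearranging Darcy-Weisbach: V = √(2·ΔP·D/(f·L·ρ)). With ε/D = 0.00051/0.284 = 0.0018, iterate starting from f = 0.02:
  f = 0.02 → V = √(2·1.47e+05·0.284/(0.02·1710·1180)) = 1.438 m/s; Re = ρVD/μ = 2.786e+05; f → 0.02361
  f = 0.02361 → V = 1.324 m/s; Re = 2.564e+05; f → 0.02368
Converged (Δf/f < 1%). With the final f = 0.02368: V = √(2·1.47e+05·0.284/(0.02368·1710·1180)) = 1.322 m/s.

V ≈ 1.32 m/s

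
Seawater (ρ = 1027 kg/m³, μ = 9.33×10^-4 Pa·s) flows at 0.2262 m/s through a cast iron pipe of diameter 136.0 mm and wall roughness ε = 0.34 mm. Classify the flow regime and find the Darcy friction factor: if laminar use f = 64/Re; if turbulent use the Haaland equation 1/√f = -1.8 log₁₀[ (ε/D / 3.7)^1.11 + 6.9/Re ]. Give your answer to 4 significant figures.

f ≈ 0.02842

Re = ρVD/μ = 1027·0.2262·0.136/0.000933 = 3.386e+04.
Re > 4000 → turbulent. ε/D = 0.00034/0.136 = 0.0025; Haaland: 1/√f = -1.8 log₁₀[0.000303 + 0.000204] = 5.932, so f = 0.02842.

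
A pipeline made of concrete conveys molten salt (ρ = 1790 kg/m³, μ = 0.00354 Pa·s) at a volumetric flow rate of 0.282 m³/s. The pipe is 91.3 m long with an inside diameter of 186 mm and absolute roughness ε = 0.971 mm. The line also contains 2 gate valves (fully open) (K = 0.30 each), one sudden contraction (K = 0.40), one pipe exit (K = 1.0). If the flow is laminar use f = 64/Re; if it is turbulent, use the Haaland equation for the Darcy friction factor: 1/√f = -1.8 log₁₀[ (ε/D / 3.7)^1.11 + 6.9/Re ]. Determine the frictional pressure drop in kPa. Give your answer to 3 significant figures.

Cross-sectional area A = πD²/4 = π(0.186)²/4 = 0.02717 m²; mean velocity V = Q/A = 0.282/0.02717 = 10.38 m/s.
Reynolds number Re = ρVD/μ = 1790 · 10.38 · 0.186 / 0.00354 = 9.761e+05.
Re > 4000 → turbulent. Relative roughness ε/D = 0.000971/0.186 = 0.00522. Haaland: 1/√f = -1.8 log₁₀[(0.00522/3.7)^1.11 + 6.9/9.761e+05] = -1.8 log₁₀[0.000685 + 7.07e-06] = 5.687, so f = 0.03092.
Total minor-loss coefficient ΣK = 2·0.3 + 1·0.4 + 1·1 = 2.
ΔP = [f·L/D + ΣK]·(ρV²/2) = [0.03092·91.3/0.186 + 2]·(1790·10.38²/2) = [15.18 + 2]·9.64e+04 = 1.656e+06 Pa.
ΔP = 1.656e+06 Pa = 1660 kPa.

ΔP ≈ 1660 kPa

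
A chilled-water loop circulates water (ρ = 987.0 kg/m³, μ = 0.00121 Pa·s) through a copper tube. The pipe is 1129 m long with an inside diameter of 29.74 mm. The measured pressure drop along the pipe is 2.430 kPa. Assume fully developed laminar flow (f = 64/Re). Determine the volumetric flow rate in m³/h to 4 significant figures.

Q ≈ 0.1230 m³/h

For laminar flow, f = 64/Re with Re = ρVD/μ, so Darcy-Weisbach reduces to ΔP = 32μLV/D². Solving for V: V = ΔP·D²/(32μL) = 2430·(0.02974)²/(32·0.00121·1129) = 0.04917 m/s.
Check: Re = ρVD/μ = 987·0.04917·0.02974/0.00121 = 1193 < 2300, so the laminar assumption holds.
Q = V·A = 0.04917·(π/4·0.02974²) = 3.415e-05 m³/s = 0.1230 m³/h.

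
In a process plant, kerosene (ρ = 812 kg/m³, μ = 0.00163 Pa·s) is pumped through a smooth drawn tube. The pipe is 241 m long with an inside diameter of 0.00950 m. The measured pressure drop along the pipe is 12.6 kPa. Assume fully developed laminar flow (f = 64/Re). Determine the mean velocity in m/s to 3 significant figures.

For laminar flow, f = 64/Re with Re = ρVD/μ, so Darcy-Weisbach reduces to ΔP = 32μLV/D². Solving for V: V = ΔP·D²/(32μL) = 1.26e+04·(0.0095)²/(32·0.00163·241) = 0.09046 m/s.
Check: Re = ρVD/μ = 812·0.09046·0.0095/0.00163 = 428.1 < 2300, so the laminar assumption holds.

V ≈ 0.0905 m/s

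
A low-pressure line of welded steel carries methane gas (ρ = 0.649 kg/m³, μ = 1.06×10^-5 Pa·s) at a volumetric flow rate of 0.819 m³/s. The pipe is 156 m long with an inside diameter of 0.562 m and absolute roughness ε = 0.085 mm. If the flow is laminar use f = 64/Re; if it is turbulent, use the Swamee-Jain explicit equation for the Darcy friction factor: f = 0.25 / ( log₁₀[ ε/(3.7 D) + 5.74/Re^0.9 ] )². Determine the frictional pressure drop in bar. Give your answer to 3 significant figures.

ΔP ≈ 1.80×10^-4 bar

Cross-sectional area A = πD²/4 = π(0.562)²/4 = 0.2481 m²; mean velocity V = Q/A = 0.819/0.2481 = 3.302 m/s.
Reynolds number Re = ρVD/μ = 0.649 · 3.302 · 0.562 / 1.06e-05 = 1.136e+05.
Re > 4000 → turbulent. Relative roughness ε/D = 8.5e-05/0.562 = 0.000151. Swamee-Jain: f = 0.25/(log₁₀[0.000151/3.7 + 5.74/1.136e+05^0.9])² = 0.25/(log₁₀[4.09e-05 + 0.000162])² = 0.25/(-3.693)² = 0.01833.
Darcy-Weisbach: ΔP = f(L/D)(ρV²/2) = 0.01833·(156/0.562)·(0.649·3.302²/2) = 0.01833·277.6·3.537 = 18 Pa.
ΔP = 18 Pa = 1.80×10^-4 bar.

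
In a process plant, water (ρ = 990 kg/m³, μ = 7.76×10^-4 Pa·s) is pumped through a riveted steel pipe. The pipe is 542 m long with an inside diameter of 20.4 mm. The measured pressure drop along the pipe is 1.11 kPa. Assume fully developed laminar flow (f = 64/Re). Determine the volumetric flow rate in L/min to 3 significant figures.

Q ≈ 0.673 L/min

For laminar flow, f = 64/Re with Re = ρVD/μ, so Darcy-Weisbach reduces to ΔP = 32μLV/D². Solving for V: V = ΔP·D²/(32μL) = 1110·(0.0204)²/(32·0.000776·542) = 0.03432 m/s.
Check: Re = ρVD/μ = 990·0.03432·0.0204/0.000776 = 893.3 < 2300, so the laminar assumption holds.
Q = V·A = 0.03432·(π/4·0.0204²) = 1.122e-05 m³/s = 0.673 L/min.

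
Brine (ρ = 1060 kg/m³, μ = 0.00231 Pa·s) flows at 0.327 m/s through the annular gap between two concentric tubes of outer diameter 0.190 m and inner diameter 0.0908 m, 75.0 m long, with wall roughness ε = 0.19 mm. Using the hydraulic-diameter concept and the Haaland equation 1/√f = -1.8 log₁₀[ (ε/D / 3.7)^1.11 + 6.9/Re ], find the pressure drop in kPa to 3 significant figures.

ΔP ≈ 1.32 kPa

Hydraulic diameter D_h = 4A/P = D_o - D_i = 0.19 - 0.0908 = 0.0992 m.
Re = ρVD_h/μ = 1060·0.327·0.0992/0.00231 = 1.489e+04.
ε/D_h = 0.00019/0.0992 = 0.00192; Haaland gives 1/√f = -1.8 log₁₀[0.000225+0.000464] = 5.691, so f = 0.03087.
ΔP = f(L/D_h)(ρV²/2) = 0.03087·75/0.0992·56.67 = 1323 Pa.
ΔP = 1.32 kPa.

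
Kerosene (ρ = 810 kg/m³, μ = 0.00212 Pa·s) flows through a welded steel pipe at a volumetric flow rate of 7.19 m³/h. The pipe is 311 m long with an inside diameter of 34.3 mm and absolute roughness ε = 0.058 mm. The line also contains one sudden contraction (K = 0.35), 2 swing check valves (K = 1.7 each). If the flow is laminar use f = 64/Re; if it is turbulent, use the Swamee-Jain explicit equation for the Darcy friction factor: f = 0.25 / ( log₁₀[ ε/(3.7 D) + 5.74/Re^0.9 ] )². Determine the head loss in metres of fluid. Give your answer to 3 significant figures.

Q = 7.19 m³/h = 7.19/3600 = 0.001997 m³/s.
Cross-sectional area A = πD²/4 = π(0.0343)²/4 = 0.000924 m²; mean velocity V = Q/A = 0.001997/0.000924 = 2.161 m/s.
Reynolds number Re = ρVD/μ = 810 · 2.161 · 0.0343 / 0.00212 = 2.833e+04.
Re > 4000 → turbulent. Relative roughness ε/D = 5.8e-05/0.0343 = 0.00169. Swamee-Jain: f = 0.25/(log₁₀[0.00169/3.7 + 5.74/2.833e+04^0.9])² = 0.25/(log₁₀[0.000457 + 0.000565])² = 0.25/(-2.991)² = 0.02795.
Total minor-loss coefficient ΣK = 1·0.35 + 2·1.7 = 3.75.
ΔP = [f·L/D + ΣK]·(ρV²/2) = [0.02795·311/0.0343 + 3.75]·(810·2.161²/2) = [253.4 + 3.75]·1892 = 4.867e+05 Pa.
Head loss h_f = ΔP/(ρg) = 4.867e+05/(810·9.81) = 61.2 m.

h_f ≈ 61.2 m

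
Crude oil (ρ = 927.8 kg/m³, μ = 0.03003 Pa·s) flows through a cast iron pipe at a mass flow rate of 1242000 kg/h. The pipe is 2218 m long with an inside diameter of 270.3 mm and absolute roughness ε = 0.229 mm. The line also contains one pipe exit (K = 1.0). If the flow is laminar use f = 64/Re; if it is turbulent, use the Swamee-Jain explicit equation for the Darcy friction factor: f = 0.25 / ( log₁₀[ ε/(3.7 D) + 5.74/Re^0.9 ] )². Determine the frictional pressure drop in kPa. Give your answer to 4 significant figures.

ṁ = 1242000 kg/h = 1242000/3600 = 345 kg/s.
A = πD²/4 = π(0.2703)²/4 = 0.05738 m²; mean velocity V = ṁ/(ρA) = 345/(927.8 · 0.05738) = 6.48 m/s.
Reynolds number Re = ρVD/μ = 927.8 · 6.48 · 0.2703 / 0.03 = 5.412e+04.
Re > 4000 → turbulent. Relative roughness ε/D = 0.000229/0.2703 = 0.000847. Swamee-Jain: f = 0.25/(log₁₀[0.000847/3.7 + 5.74/5.412e+04^0.9])² = 0.25/(log₁₀[0.000229 + 0.000315])² = 0.25/(-3.264)² = 0.02347.
Total minor-loss coefficient ΣK = 1·1 = 1.
ΔP = [f·L/D + ΣK]·(ρV²/2) = [0.02347·2218/0.2703 + 1]·(927.8·6.48²/2) = [192.5 + 1]·1.948e+04 = 3.77e+06 Pa.
ΔP = 3.77e+06 Pa = 3770 kPa.

ΔP ≈ 3770 kPa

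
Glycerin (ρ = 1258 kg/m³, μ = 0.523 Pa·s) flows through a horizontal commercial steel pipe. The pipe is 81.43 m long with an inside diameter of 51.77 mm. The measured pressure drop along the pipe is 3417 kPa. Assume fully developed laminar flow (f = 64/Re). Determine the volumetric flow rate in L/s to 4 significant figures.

Q ≈ 14.15 L/s

For laminar flow, f = 64/Re with Re = ρVD/μ, so Darcy-Weisbach reduces to ΔP = 32μLV/D². Solving for V: V = ΔP·D²/(32μL) = 3.417e+06·(0.05177)²/(32·0.523·81.43) = 6.72 m/s.
Check: Re = ρVD/μ = 1258·6.72·0.05177/0.523 = 836.8 < 2300, so the laminar assumption holds.
Q = V·A = 6.72·(π/4·0.05177²) = 0.01415 m³/s = 14.15 L/s.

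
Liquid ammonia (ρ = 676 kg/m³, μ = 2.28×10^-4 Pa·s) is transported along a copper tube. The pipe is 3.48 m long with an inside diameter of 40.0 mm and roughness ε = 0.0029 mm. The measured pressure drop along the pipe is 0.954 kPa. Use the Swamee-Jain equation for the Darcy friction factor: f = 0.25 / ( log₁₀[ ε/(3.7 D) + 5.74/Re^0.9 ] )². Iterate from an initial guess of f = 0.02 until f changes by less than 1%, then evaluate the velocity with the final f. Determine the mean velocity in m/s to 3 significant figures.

V ≈ 1.39 m/s

Rearranging Darcy-Weisbach: V = √(2·ΔP·D/(f·L·ρ)). With ε/D = 2.9e-06/0.04 = 7.25e-05, iterate starting from f = 0.02:
  f = 0.02 → V = √(2·954·0.04/(0.02·3.48·676)) = 1.274 m/s; Re = ρVD/μ = 1.51e+05; f → 0.01696
  f = 0.01696 → V = 1.383 m/s; Re = 1.64e+05; f → 0.01672
  f = 0.01672 → V = 1.393 m/s; Re = 1.652e+05; f → 0.0167
Converged (Δf/f < 1%). With the final f = 0.0167: V = √(2·954·0.04/(0.0167·3.48·676)) = 1.394 m/s.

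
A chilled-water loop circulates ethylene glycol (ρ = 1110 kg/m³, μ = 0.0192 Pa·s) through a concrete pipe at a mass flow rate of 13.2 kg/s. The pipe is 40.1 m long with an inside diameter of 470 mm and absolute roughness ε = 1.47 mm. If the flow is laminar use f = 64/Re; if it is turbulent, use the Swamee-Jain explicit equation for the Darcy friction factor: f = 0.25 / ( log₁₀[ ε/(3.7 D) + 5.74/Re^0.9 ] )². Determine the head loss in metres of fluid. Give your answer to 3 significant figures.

A = πD²/4 = π(0.47)²/4 = 0.1735 m²; mean velocity V = ṁ/(ρA) = 13.2/(1110 · 0.1735) = 0.06854 m/s.
Reynolds number Re = ρVD/μ = 1110 · 0.06854 · 0.47 / 0.0192 = 1862.
Re < 2300 → laminar flow, so f = 64/Re = 64/1862 = 0.03436 (the turbulent correlation is not needed).
Darcy-Weisbach: ΔP = f(L/D)(ρV²/2) = 0.03436·(40.1/0.47)·(1110·0.06854²/2) = 0.03436·85.32·2.607 = 7.645 Pa.
Head loss h_f = ΔP/(ρg) = 7.645/(1110·9.81) = 7.02×10^-4 m.

h_f ≈ 7.02×10^-4 m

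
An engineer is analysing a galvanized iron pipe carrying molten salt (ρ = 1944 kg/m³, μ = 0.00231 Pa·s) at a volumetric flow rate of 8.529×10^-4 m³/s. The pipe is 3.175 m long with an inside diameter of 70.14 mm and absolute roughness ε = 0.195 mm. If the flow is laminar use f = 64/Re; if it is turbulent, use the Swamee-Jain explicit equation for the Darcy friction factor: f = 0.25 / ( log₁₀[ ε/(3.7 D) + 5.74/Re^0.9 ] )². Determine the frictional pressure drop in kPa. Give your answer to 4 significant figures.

Cross-sectional area A = πD²/4 = π(0.07014)²/4 = 0.003864 m²; mean velocity V = Q/A = 0.0008529/0.003864 = 0.2207 m/s.
Reynolds number Re = ρVD/μ = 1944 · 0.2207 · 0.07014 / 0.00231 = 1.303e+04.
Re > 4000 → turbulent. Relative roughness ε/D = 0.000195/0.07014 = 0.00278. Swamee-Jain: f = 0.25/(log₁₀[0.00278/3.7 + 5.74/1.303e+04^0.9])² = 0.25/(log₁₀[0.000751 + 0.00114])² = 0.25/(-2.724)² = 0.03369.
Darcy-Weisbach: ΔP = f(L/D)(ρV²/2) = 0.03369·(3.175/0.07014)·(1944·0.2207²/2) = 0.03369·45.27·47.36 = 72.23 Pa.
ΔP = 72.23 Pa = 0.07223 kPa.

ΔP ≈ 0.07223 kPa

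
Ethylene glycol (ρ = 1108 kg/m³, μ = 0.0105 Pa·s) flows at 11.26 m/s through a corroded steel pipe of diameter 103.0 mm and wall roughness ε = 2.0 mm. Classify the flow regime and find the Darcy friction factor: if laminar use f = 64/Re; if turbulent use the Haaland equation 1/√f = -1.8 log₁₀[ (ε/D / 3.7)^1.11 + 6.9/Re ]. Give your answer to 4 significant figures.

f ≈ 0.04850

Re = ρVD/μ = 1108·11.26·0.103/0.0105 = 1.224e+05.
Re > 4000 → turbulent. ε/D = 0.002/0.103 = 0.0194; Haaland: 1/√f = -1.8 log₁₀[0.00295 + 5.64e-05] = 4.541, so f = 0.0485.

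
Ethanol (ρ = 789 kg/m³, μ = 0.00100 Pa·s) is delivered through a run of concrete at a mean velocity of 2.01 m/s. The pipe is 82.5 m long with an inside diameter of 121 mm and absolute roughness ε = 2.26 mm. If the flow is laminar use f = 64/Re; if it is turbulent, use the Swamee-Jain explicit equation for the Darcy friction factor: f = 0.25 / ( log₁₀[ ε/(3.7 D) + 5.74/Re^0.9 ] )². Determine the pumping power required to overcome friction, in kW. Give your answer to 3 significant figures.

Reynolds number Re = ρVD/μ = 789 · 2.01 · 0.121 / 0.001 = 1.919e+05.
Re > 4000 → turbulent. Relative roughness ε/D = 0.00226/0.121 = 0.0187. Swamee-Jain: f = 0.25/(log₁₀[0.0187/3.7 + 5.74/1.919e+05^0.9])² = 0.25/(log₁₀[0.00505 + 0.000101])² = 0.25/(-2.288)² = 0.04774.
Darcy-Weisbach: ΔP = f(L/D)(ρV²/2) = 0.04774·(82.5/0.121)·(789·2.01²/2) = 0.04774·681.8·1594 = 5.188e+04 Pa.
Q = V·A = 2.01·0.0115 = 0.02311 m³/s.
Pumping power P = QΔP = 0.02311·5.188e+04 = 1199 W = 1.20 kW.

P ≈ 1.20 kW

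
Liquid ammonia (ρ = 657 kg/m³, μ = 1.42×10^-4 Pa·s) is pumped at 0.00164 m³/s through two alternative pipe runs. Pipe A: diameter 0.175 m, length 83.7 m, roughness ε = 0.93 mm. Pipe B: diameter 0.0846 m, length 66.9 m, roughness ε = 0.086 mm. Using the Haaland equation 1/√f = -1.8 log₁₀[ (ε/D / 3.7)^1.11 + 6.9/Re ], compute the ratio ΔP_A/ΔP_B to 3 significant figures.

ΔP_A/ΔP_B ≈ 0.0492

Pipe A: V = Q/A = 0.00164/0.02405 = 0.06818 m/s; Re = 5.521e+04; ε/D = 0.00531; Haaland → f = 0.03245; ΔP_A = f(L/D)(ρV²/2) = 23.7 Pa.
Pipe B: V = Q/A = 0.00164/0.005621 = 0.2918 m/s; Re = 1.142e+05; ε/D = 0.00102; Haaland → f = 0.02178; ΔP_B = f(L/D)(ρV²/2) = 481.5 Pa.
ΔP_A/ΔP_B = 23.7/481.5 = 0.0492.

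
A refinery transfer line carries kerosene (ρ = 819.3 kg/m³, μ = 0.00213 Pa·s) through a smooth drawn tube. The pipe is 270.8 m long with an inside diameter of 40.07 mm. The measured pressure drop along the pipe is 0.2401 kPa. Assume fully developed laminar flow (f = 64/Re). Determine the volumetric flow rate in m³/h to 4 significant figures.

Q ≈ 0.09482 m³/h

For laminar flow, f = 64/Re with Re = ρVD/μ, so Darcy-Weisbach reduces to ΔP = 32μLV/D². Solving for V: V = ΔP·D²/(32μL) = 240.1·(0.04007)²/(32·0.00213·270.8) = 0.02089 m/s.
Check: Re = ρVD/μ = 819.3·0.02089·0.04007/0.00213 = 321.9 < 2300, so the laminar assumption holds.
Q = V·A = 0.02089·(π/4·0.04007²) = 2.634e-05 m³/s = 0.09482 m³/h.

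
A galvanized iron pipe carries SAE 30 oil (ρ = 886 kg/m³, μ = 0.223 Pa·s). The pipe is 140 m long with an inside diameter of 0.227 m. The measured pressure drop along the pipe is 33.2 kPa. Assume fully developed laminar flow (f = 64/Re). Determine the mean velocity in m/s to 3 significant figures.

V ≈ 1.71 m/s

For laminar flow, f = 64/Re with Re = ρVD/μ, so Darcy-Weisbach reduces to ΔP = 32μLV/D². Solving for V: V = ΔP·D²/(32μL) = 3.32e+04·(0.227)²/(32·0.223·140) = 1.712 m/s.
Check: Re = ρVD/μ = 886·1.712·0.227/0.223 = 1544 < 2300, so the laminar assumption holds.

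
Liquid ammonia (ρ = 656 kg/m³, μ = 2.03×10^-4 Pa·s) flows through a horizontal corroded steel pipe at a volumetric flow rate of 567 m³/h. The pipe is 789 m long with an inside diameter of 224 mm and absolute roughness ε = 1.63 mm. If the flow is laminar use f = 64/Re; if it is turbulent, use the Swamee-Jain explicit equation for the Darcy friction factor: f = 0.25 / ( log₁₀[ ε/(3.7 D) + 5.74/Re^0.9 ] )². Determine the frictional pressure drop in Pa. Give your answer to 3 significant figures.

ΔP ≈ 631000 Pa

Q = 567 m³/h = 567/3600 = 0.1575 m³/s.
Cross-sectional area A = πD²/4 = π(0.224)²/4 = 0.03941 m²; mean velocity V = Q/A = 0.1575/0.03941 = 3.997 m/s.
Reynolds number Re = ρVD/μ = 656 · 3.997 · 0.224 / 0.000203 = 2.893e+06.
Re > 4000 → turbulent. Relative roughness ε/D = 0.00163/0.224 = 0.00728. Swamee-Jain: f = 0.25/(log₁₀[0.00728/3.7 + 5.74/2.893e+06^0.9])² = 0.25/(log₁₀[0.00197 + 8.78e-06])² = 0.25/(-2.704)² = 0.03418.
Darcy-Weisbach: ΔP = f(L/D)(ρV²/2) = 0.03418·(789/0.224)·(656·3.997²/2) = 0.03418·3522·5239 = 6.308e+05 Pa.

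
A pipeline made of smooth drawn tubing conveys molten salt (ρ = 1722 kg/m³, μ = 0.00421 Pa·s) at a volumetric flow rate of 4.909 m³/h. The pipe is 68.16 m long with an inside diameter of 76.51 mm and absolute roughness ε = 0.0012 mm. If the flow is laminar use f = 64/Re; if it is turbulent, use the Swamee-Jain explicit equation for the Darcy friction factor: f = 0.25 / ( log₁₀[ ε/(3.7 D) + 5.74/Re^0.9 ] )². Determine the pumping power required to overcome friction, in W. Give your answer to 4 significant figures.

P ≈ 2.912 W

Q = 4.909 m³/h = 4.909/3600 = 0.001364 m³/s.
Cross-sectional area A = πD²/4 = π(0.07651)²/4 = 0.004598 m²; mean velocity V = Q/A = 0.001364/0.004598 = 0.2966 m/s.
Reynolds number Re = ρVD/μ = 1722 · 0.2966 · 0.07651 / 0.00421 = 9282.
Re > 4000 → turbulent. Relative roughness ε/D = 1.2e-06/0.07651 = 1.57e-05. Swamee-Jain: f = 0.25/(log₁₀[1.57e-05/3.7 + 5.74/9282^0.9])² = 0.25/(log₁₀[4.24e-06 + 0.00154])² = 0.25/(-2.811)² = 0.03164.
Darcy-Weisbach: ΔP = f(L/D)(ρV²/2) = 0.03164·(68.16/0.07651)·(1722·0.2966²/2) = 0.03164·890.9·75.74 = 2135 Pa.
Pumping power P = QΔP = 0.001364·2135 = 2.9115 W = 2.912 W.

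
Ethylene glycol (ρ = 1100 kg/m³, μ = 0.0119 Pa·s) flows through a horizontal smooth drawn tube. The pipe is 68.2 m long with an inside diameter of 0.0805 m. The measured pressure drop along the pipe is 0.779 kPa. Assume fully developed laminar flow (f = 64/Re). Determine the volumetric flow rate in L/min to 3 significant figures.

For laminar flow, f = 64/Re with Re = ρVD/μ, so Darcy-Weisbach reduces to ΔP = 32μLV/D². Solving for V: V = ΔP·D²/(32μL) = 779·(0.0805)²/(32·0.0119·68.2) = 0.1944 m/s.
Check: Re = ρVD/μ = 1100·0.1944·0.0805/0.0119 = 1446 < 2300, so the laminar assumption holds.
Q = V·A = 0.1944·(π/4·0.0805²) = 0.0009893 m³/s = 59.4 L/min.

Q ≈ 59.4 L/min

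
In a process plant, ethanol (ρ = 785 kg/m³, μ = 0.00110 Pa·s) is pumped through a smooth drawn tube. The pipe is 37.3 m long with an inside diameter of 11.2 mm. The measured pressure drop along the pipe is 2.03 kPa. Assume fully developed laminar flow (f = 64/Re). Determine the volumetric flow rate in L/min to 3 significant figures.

For laminar flow, f = 64/Re with Re = ρVD/μ, so Darcy-Weisbach reduces to ΔP = 32μLV/D². Solving for V: V = ΔP·D²/(32μL) = 2030·(0.0112)²/(32·0.0011·37.3) = 0.1939 m/s.
Check: Re = ρVD/μ = 785·0.1939·0.0112/0.0011 = 1550 < 2300, so the laminar assumption holds.
Q = V·A = 0.1939·(π/4·0.0112²) = 1.911e-05 m³/s = 1.15 L/min.

Q ≈ 1.15 L/min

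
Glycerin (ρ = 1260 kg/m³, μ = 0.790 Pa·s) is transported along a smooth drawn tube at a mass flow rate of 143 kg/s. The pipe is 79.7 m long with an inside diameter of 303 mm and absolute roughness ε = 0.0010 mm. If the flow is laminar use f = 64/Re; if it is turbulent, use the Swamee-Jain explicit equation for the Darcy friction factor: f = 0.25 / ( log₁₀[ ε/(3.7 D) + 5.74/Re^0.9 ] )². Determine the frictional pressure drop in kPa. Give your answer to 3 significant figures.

ΔP ≈ 34.5 kPa

A = πD²/4 = π(0.303)²/4 = 0.07211 m²; mean velocity V = ṁ/(ρA) = 143/(1260 · 0.07211) = 1.574 m/s.
Reynolds number Re = ρVD/μ = 1260 · 1.574 · 0.303 / 0.79 = 760.6.
Re < 2300 → laminar flow, so f = 64/Re = 64/760.6 = 0.08414 (the turbulent correlation is not needed).
Darcy-Weisbach: ΔP = f(L/D)(ρV²/2) = 0.08414·(79.7/0.303)·(1260·1.574²/2) = 0.08414·263·1561 = 3.454e+04 Pa.
ΔP = 3.454e+04 Pa = 34.5 kPa.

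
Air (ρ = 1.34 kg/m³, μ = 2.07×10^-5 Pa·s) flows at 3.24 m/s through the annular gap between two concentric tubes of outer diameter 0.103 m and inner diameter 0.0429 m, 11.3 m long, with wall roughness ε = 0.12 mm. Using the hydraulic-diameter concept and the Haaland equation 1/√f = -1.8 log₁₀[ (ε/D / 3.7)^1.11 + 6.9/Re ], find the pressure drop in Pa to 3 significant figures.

ΔP ≈ 42.3 Pa

Hydraulic diameter D_h = 4A/P = D_o - D_i = 0.103 - 0.0429 = 0.0601 m.
Re = ρVD_h/μ = 1.34·3.24·0.0601/2.07e-05 = 1.261e+04.
ε/D_h = 0.00012/0.0601 = 0.002; Haaland gives 1/√f = -1.8 log₁₀[0.000236+0.000547] = 5.591, so f = 0.03199.
ΔP = f(L/D_h)(ρV²/2) = 0.03199·11.3/0.0601·7.033 = 42.3 Pa.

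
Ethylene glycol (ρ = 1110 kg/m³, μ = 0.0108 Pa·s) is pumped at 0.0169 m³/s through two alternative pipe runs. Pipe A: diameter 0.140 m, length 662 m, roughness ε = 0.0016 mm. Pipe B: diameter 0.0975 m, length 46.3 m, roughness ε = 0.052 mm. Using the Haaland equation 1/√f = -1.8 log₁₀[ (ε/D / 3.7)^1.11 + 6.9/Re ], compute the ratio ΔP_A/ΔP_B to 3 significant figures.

ΔP_A/ΔP_B ≈ 2.46

Pipe A: V = Q/A = 0.0169/0.01539 = 1.098 m/s; Re = 1.58e+04; ε/D = 1.14e-05; Haaland → f = 0.02736; ΔP_A = f(L/D)(ρV²/2) = 8.653e+04 Pa.
Pipe B: V = Q/A = 0.0169/0.007466 = 2.264 m/s; Re = 2.268e+04; ε/D = 0.000533; Haaland → f = 0.026; ΔP_B = f(L/D)(ρV²/2) = 3.511e+04 Pa.
ΔP_A/ΔP_B = 8.653e+04/3.511e+04 = 2.46.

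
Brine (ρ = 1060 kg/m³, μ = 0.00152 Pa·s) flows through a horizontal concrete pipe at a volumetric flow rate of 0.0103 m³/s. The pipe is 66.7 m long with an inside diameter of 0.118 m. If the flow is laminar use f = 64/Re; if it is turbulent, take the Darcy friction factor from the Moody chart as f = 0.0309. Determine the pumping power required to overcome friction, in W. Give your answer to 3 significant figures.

P ≈ 84.6 W

Cross-sectional area A = πD²/4 = π(0.118)²/4 = 0.01094 m²; mean velocity V = Q/A = 0.0103/0.01094 = 0.9419 m/s.
Reynolds number Re = ρVD/μ = 1060 · 0.9419 · 0.118 / 0.00152 = 7.75e+04.
Re > 4000 → turbulent; use the Moody-chart value f = 0.0309.
Darcy-Weisbach: ΔP = f(L/D)(ρV²/2) = 0.0309·(66.7/0.118)·(1060·0.9419²/2) = 0.0309·565.3·470.2 = 8212 Pa.
Pumping power P = QΔP = 0.0103·8212 = 84.58 W = 84.6 W.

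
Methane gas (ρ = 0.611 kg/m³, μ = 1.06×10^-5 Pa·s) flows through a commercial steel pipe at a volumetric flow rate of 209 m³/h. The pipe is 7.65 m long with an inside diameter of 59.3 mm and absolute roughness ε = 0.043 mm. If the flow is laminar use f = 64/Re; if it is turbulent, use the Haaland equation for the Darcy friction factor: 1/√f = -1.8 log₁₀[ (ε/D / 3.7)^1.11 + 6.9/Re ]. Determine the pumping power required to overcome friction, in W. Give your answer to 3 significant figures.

Q = 209 m³/h = 209/3600 = 0.05806 m³/s.
Cross-sectional area A = πD²/4 = π(0.0593)²/4 = 0.002762 m²; mean velocity V = Q/A = 0.05806/0.002762 = 21.02 m/s.
Reynolds number Re = ρVD/μ = 0.611 · 21.02 · 0.0593 / 1.06e-05 = 7.185e+04.
Re > 4000 → turbulent. Relative roughness ε/D = 4.3e-05/0.0593 = 0.000725. Haaland: 1/√f = -1.8 log₁₀[(0.000725/3.7)^1.11 + 6.9/7.185e+04] = -1.8 log₁₀[7.66e-05 + 9.6e-05] = 6.773, so f = 0.0218.
Darcy-Weisbach: ΔP = f(L/D)(ρV²/2) = 0.0218·(7.65/0.0593)·(0.611·21.02²/2) = 0.0218·129·135 = 379.6 Pa.
Pumping power P = QΔP = 0.05806·379.6 = 22.04 W = 22.0 W.

P ≈ 22.0 W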